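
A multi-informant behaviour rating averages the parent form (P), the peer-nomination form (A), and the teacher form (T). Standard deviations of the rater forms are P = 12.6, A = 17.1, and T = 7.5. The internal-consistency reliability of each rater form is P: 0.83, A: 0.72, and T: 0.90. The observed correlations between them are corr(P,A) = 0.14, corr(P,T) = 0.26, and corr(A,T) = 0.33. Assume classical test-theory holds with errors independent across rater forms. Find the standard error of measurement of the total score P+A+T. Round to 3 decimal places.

Var(total) = 507.42 + 194.114 = 701.534.
True-score variance = 392.931 + 194.114 = 587.045, so reliability = 0.8368.
Error variance = 701.534 − 587.045 = 114.489; SEM = √114.489 = 10.700.

10.700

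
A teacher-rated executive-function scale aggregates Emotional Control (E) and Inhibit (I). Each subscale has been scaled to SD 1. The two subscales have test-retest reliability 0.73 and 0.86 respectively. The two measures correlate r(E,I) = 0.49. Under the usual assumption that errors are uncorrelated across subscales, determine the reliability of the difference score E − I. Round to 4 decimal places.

0.5980

Var(E−I) = 1 + 1 − 2·0.49 = 2 − 0.98 = 1.02.
With uncorrelated errors the cross-covariances are all true-score covariance, so they carry over unchanged; only the diagonal terms shrink to ρᵢσᵢ².
True-score variance = [0.73 + 0.86] − 0.98 = 1.59 − 0.98 = 0.61.
Reliability = 0.61 / 1.02 = 0.5980.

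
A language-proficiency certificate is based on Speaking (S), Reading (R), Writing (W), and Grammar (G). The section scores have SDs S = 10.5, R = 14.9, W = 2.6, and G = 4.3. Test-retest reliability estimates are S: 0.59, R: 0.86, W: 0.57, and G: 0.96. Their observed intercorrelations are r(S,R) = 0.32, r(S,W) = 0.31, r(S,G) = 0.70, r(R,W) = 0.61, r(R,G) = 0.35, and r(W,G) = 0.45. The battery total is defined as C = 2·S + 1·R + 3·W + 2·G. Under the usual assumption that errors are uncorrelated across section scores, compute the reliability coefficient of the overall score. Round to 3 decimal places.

Var(C) = 2²·10.5² + 14.9² + 3²·2.6² + 2²·4.3² + 2·[2·10.5·14.9·0.32 + 6·10.5·2.6·0.31 + 4·10.5·4.3·0.70 + 3·14.9·2.6·0.61 + 2·14.9·4.3·0.35 + 6·2.6·4.3·0.45] = 797.81 + 846.51 = 1644.32.
With uncorrelated errors the cross-covariances are all true-score covariance, so they carry over unchanged; only the diagonal terms shrink to ρᵢσᵢ².
True-score variance = [2²·10.5²·0.59 + 14.9²·0.86 + 3²·2.6²·0.57 + 2²·4.3²·0.96] + 846.51 = 556.799 + 846.51 = 1403.31.
Reliability = 1403.31 / 1644.32 = 0.853.

0.853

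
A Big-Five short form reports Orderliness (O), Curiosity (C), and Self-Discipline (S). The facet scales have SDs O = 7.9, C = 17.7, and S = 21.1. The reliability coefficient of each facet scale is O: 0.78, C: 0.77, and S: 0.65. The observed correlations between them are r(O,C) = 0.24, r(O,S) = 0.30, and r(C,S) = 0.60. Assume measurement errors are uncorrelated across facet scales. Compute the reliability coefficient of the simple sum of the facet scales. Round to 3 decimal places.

Var(O+C+S) = 7.9² + 17.7² + 21.1² + 2·[7.9·17.7·0.24 + 7.9·21.1·0.30 + 17.7·21.1·0.60] = 820.91 + 615.296 = 1436.21.
With uncorrelated errors the cross-covariances are all true-score covariance, so they carry over unchanged; only the diagonal terms shrink to ρᵢσᵢ².
True-score variance = [7.9²·0.78 + 17.7²·0.77 + 21.1²·0.65] + 615.296 = 579.3 + 615.296 = 1194.6.
Reliability = 1194.6 / 1436.21 = 0.832.

0.832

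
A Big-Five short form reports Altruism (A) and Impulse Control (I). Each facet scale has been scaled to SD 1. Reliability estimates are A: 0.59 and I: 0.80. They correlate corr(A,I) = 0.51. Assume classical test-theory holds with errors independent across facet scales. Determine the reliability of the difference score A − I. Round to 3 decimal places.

Var(A−I) = 1 + 1 − 2·0.51 = 2 − 1.02 = 0.98.
With uncorrelated errors the cross-covariances are all true-score covariance, so they carry over unchanged; only the diagonal terms shrink to ρᵢσᵢ².
True-score variance = [0.59 + 0.80] − 1.02 = 1.39 − 1.02 = 0.37.
Reliability = 0.37 / 0.98 = 0.378.

0.378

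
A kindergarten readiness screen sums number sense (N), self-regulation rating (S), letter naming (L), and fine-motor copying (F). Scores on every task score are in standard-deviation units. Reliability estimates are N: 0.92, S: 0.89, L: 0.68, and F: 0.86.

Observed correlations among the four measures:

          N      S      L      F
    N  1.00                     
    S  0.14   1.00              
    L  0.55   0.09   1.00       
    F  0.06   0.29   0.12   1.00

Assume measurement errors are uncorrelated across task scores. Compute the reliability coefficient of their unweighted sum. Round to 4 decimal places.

Var(N+S+L+F) = 4 + 2·[0.14 + 0.55 + 0.06 + 0.09 + 0.29 + 0.12] = 4 + 2.5 = 6.5.
Because errors are independent across components, Cov(Tᵢ,Tⱼ) = Cov(Xᵢ,Xⱼ); the off-diagonal part of the true-score variance is the same as above.
True-score variance = [0.92 + 0.89 + 0.68 + 0.86] + 2.5 = 3.35 + 2.5 = 5.85.
Reliability = 5.85 / 6.5 = 0.9000.

0.9000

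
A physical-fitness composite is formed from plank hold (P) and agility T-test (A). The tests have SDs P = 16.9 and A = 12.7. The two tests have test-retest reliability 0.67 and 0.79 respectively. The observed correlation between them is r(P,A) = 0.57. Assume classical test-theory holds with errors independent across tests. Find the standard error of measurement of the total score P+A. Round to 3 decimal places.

11.319

Var(total) = 446.9 + 244.678 = 691.578.
True-score variance = 318.778 + 244.678 = 563.456, so reliability = 0.8147.
Error variance = 691.578 − 563.456 = 128.122; SEM = √128.122 = 11.319.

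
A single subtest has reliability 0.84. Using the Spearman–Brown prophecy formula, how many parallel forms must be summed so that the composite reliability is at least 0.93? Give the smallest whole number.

3

k ≥ ρ*(1−ρ₁)/(ρ₁(1−ρ*)) = 0.93·0.16 / (0.84·0.07) = 2.531.
Smallest integer k = 3.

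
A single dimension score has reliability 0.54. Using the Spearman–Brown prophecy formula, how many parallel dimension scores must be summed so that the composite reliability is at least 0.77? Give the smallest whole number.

3

k ≥ ρ*(1−ρ₁)/(ρ₁(1−ρ*)) = 0.77·0.46 / (0.54·0.23) = 2.852.
Smallest integer k = 3.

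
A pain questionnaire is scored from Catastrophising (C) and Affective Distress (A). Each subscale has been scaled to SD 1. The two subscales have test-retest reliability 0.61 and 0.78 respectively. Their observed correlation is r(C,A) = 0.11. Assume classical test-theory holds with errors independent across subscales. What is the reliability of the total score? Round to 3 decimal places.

0.725

Var(C+A) = 2 + 2·[0.11] = 2 + 0.22 = 2.22.
Under uncorrelated errors the observed covariances equal the true-score covariances, so only the own-variance terms attenuate.
True-score variance = [0.61 + 0.78] + 0.22 = 1.39 + 0.22 = 1.61.
Reliability = 1.61 / 2.22 = 0.725.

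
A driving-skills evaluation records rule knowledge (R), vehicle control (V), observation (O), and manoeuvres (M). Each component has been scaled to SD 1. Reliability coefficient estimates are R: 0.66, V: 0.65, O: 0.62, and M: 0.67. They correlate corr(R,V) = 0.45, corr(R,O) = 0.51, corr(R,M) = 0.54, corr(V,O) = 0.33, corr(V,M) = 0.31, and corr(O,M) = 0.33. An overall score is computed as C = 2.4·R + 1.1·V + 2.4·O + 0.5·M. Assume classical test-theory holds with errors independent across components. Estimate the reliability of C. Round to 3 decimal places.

Var(C) = 2.4² + 1.1² + 2.4² + 0.5² + 2·[2.64·0.45 + 5.76·0.51 + 1.2·0.54 + 2.64·0.33 + 0.55·0.31 + 1.2·0.33] = 12.98 + 12.4226 = 25.4026.
Under uncorrelated errors the observed covariances equal the true-score covariances, so only the own-variance terms attenuate.
True-score variance = [2.4²·0.66 + 1.1²·0.65 + 2.4²·0.62 + 0.5²·0.67] + 12.4226 = 8.3268 + 12.4226 = 20.7494.
Reliability = 20.7494 / 25.4026 = 0.817.

0.817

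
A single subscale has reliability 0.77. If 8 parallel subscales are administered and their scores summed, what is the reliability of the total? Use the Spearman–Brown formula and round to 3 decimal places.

ρ_k = kρ / (1 + (k−1)ρ) = 8·0.77 / (1 + 7·0.77) = 6.160 / 6.390 = 0.964.

0.964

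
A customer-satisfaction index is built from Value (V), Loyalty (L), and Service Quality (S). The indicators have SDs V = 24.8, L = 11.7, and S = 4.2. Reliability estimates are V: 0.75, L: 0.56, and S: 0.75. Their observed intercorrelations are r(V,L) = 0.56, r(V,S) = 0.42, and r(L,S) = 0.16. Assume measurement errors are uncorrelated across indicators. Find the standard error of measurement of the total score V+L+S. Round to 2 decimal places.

14.78

Var(total) = 769.57 + 428.198 = 1197.77.
True-score variance = 551.168 + 428.198 = 979.367, so reliability = 0.8177.
Error variance = 1197.77 − 979.367 = 218.402; SEM = √218.402 = 14.78.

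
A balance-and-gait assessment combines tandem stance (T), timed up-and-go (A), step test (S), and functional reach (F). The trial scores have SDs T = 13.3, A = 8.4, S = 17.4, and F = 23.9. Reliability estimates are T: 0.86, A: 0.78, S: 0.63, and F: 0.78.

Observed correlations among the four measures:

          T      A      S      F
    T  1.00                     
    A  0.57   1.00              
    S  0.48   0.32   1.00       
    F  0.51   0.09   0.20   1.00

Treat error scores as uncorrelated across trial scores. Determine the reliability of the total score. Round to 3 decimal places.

0.867

Var(T+A+S+F) = 13.3² + 8.4² + 17.4² + 23.9² + 2·[13.3·8.4·0.57 + 13.3·17.4·0.48 + 13.3·23.9·0.51 + 8.4·17.4·0.32 + 8.4·23.9·0.09 + 17.4·23.9·0.20] = 1121.42 + 969.775 = 2091.19.
Because errors are independent across components, Cov(Tᵢ,Tⱼ) = Cov(Xᵢ,Xⱼ); the off-diagonal part of the true-score variance is the same as above.
True-score variance = [13.3²·0.86 + 8.4²·0.78 + 17.4²·0.63 + 23.9²·0.78] + 969.775 = 843.445 + 969.775 = 1813.22.
Reliability = 1813.22 / 2091.19 = 0.867.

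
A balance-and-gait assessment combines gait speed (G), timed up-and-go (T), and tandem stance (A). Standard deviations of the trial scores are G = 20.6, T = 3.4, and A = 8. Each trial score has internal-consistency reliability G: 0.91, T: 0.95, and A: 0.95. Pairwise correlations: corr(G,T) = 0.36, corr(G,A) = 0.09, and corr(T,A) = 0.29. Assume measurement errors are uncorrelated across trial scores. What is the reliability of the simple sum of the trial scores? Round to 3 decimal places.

0.930

Var(G+T+A) = 20.6² + 3.4² + 8² + 2·[20.6·3.4·0.36 + 20.6·8·0.09 + 3.4·8·0.29] = 499.92 + 95.8688 = 595.789.
With uncorrelated errors the cross-covariances are all true-score covariance, so they carry over unchanged; only the diagonal terms shrink to ρᵢσᵢ².
True-score variance = [20.6²·0.91 + 3.4²·0.95 + 8²·0.95] + 95.8688 = 457.95 + 95.8688 = 553.818.
Reliability = 553.818 / 595.789 = 0.930.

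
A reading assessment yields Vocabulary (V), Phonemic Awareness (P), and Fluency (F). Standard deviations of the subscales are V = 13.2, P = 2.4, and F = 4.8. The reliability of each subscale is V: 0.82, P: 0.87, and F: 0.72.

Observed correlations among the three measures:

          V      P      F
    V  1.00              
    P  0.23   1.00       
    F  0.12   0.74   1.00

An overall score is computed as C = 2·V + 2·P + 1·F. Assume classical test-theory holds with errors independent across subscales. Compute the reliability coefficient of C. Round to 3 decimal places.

0.844

Var(C) = 2²·13.2² + 2²·2.4² + 4.8² + 2·[4·13.2·2.4·0.23 + 2·13.2·4.8·0.12 + 2·2.4·4.8·0.74] = 743.04 + 122.803 = 865.843.
With uncorrelated errors the cross-covariances are all true-score covariance, so they carry over unchanged; only the diagonal terms shrink to ρᵢσᵢ².
True-score variance = [2²·13.2²·0.82 + 2²·2.4²·0.87 + 4.8²·0.72] + 122.803 = 608.141 + 122.803 = 730.944.
Reliability = 730.944 / 865.843 = 0.844.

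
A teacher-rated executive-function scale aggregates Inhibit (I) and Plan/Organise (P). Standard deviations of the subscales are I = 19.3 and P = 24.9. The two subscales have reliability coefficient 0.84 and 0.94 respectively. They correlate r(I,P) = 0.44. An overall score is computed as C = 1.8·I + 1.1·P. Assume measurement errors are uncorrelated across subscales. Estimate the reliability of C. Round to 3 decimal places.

Var(C) = 1.8²·19.3² + 1.1²·24.9² + 2·[1.98·19.3·24.9·0.44] = 1957.08 + 837.345 = 2794.42.
With uncorrelated errors the cross-covariances are all true-score covariance, so they carry over unchanged; only the diagonal terms shrink to ρᵢσᵢ².
True-score variance = [1.8²·19.3²·0.84 + 1.1²·24.9²·0.94] + 837.345 = 1718.97 + 837.345 = 2556.31.
Reliability = 2556.31 / 2794.42 = 0.915.

0.915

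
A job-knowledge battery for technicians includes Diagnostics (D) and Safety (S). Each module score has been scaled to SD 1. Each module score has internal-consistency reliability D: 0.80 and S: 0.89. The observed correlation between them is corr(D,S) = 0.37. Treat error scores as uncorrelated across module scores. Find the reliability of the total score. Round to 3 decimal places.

0.887

Var(D+S) = 2 + 2·[0.37] = 2 + 0.74 = 2.74.
Because errors are independent across components, Cov(Tᵢ,Tⱼ) = Cov(Xᵢ,Xⱼ); the off-diagonal part of the true-score variance is the same as above.
True-score variance = [0.80 + 0.89] + 0.74 = 1.69 + 0.74 = 2.43.
Reliability = 2.43 / 2.74 = 0.887.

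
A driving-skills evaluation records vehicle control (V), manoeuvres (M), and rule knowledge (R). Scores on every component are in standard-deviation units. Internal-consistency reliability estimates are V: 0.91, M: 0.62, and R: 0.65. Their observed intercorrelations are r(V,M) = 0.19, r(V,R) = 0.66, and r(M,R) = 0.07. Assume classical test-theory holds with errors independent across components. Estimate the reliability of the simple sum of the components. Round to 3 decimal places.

Var(V+M+R) = 3 + 2·[0.19 + 0.66 + 0.07] = 3 + 1.84 = 4.84.
Because errors are independent across components, Cov(Tᵢ,Tⱼ) = Cov(Xᵢ,Xⱼ); the off-diagonal part of the true-score variance is the same as above.
True-score variance = [0.91 + 0.62 + 0.65] + 1.84 = 2.18 + 1.84 = 4.02.
Reliability = 4.02 / 4.84 = 0.831.

0.831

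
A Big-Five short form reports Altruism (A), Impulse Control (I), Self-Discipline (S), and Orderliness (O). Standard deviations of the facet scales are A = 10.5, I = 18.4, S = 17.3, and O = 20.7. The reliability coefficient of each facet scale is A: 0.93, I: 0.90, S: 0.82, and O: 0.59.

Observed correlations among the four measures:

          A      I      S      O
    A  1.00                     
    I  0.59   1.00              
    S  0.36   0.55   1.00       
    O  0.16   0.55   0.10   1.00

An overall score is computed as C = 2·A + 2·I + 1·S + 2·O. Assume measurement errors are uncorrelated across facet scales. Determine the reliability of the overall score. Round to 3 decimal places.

0.881

Var(C) = 2²·10.5² + 2²·18.4² + 17.3² + 2²·20.7² + 2·[4·10.5·18.4·0.59 + 2·10.5·17.3·0.36 + 4·10.5·20.7·0.16 + 2·18.4·17.3·0.55 + 4·18.4·20.7·0.55 + 2·17.3·20.7·0.10] = 3808.49 + 3971.11 = 7779.6.
Because errors are independent across components, Cov(Tᵢ,Tⱼ) = Cov(Xᵢ,Xⱼ); the off-diagonal part of the true-score variance is the same as above.
True-score variance = [2²·10.5²·0.93 + 2²·18.4²·0.90 + 17.3²·0.82 + 2²·20.7²·0.59] + 3971.11 = 2885.6 + 3971.11 = 6856.71.
Reliability = 6856.71 / 7779.6 = 0.881.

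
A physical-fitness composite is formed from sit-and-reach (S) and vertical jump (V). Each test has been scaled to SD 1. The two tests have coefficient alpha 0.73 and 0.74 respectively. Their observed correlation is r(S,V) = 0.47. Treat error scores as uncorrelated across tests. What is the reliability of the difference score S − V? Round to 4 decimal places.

Var(S−V) = 1 + 1 − 2·0.47 = 2 − 0.94 = 1.06.
Because errors are independent across components, Cov(Tᵢ,Tⱼ) = Cov(Xᵢ,Xⱼ); the off-diagonal part of the true-score variance is the same as above.
True-score variance = [0.73 + 0.74] − 0.94 = 1.47 − 0.94 = 0.53.
Reliability = 0.53 / 1.06 = 0.5000.

0.5000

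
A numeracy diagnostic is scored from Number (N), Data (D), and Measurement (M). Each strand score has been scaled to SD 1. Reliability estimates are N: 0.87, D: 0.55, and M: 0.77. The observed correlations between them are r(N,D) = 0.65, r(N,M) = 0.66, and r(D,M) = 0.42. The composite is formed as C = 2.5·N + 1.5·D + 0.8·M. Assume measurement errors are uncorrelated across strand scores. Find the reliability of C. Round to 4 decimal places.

Var(C) = 2.5² + 1.5² + 0.8² + 2·[3.75·0.65 + 2·0.66 + 1.2·0.42] = 9.14 + 8.523 = 17.663.
With uncorrelated errors the cross-covariances are all true-score covariance, so they carry over unchanged; only the diagonal terms shrink to ρᵢσᵢ².
True-score variance = [2.5²·0.87 + 1.5²·0.55 + 0.8²·0.77] + 8.523 = 7.1678 + 8.523 = 15.6908.
Reliability = 15.6908 / 17.663 = 0.8883.

0.8883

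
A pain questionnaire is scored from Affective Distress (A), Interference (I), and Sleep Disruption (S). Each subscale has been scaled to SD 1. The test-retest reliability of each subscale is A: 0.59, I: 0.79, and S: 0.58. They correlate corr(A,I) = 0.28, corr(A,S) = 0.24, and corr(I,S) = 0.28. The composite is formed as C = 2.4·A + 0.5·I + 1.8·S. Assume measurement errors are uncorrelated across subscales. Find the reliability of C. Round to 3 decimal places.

0.698

Var(C) = 2.4² + 0.5² + 1.8² + 2·[1.2·0.28 + 4.32·0.24 + 0.9·0.28] = 9.25 + 3.2496 = 12.4996.
Because errors are independent across components, Cov(Tᵢ,Tⱼ) = Cov(Xᵢ,Xⱼ); the off-diagonal part of the true-score variance is the same as above.
True-score variance = [2.4²·0.59 + 0.5²·0.79 + 1.8²·0.58] + 3.2496 = 5.4751 + 3.2496 = 8.7247.
Reliability = 8.7247 / 12.4996 = 0.698.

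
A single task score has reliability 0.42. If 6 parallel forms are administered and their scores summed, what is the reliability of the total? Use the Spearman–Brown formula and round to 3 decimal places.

ρ_k = kρ / (1 + (k−1)ρ) = 6·0.42 / (1 + 5·0.42) = 2.520 / 3.100 = 0.813.

0.813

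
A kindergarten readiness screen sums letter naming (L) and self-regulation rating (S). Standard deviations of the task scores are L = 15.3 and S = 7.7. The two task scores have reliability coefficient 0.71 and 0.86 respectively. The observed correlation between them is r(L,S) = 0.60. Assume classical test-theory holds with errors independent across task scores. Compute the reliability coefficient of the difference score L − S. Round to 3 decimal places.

0.499

Var(L−S) = 15.3² + 7.7² − 2·15.3·7.7·0.60 = 293.38 − 141.372 = 152.008.
Because errors are independent across components, Cov(Tᵢ,Tⱼ) = Cov(Xᵢ,Xⱼ); the off-diagonal part of the true-score variance is the same as above.
True-score variance = [15.3²·0.71 + 7.7²·0.86] − 141.372 = 217.193 − 141.372 = 75.8213.
Reliability = 75.8213 / 152.008 = 0.499.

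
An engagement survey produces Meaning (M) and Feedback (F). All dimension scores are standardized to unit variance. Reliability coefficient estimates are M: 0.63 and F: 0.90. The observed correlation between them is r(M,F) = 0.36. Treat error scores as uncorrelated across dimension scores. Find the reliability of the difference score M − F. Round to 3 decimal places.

Var(M−F) = 1 + 1 − 2·0.36 = 2 − 0.72 = 1.28.
With uncorrelated errors the cross-covariances are all true-score covariance, so they carry over unchanged; only the diagonal terms shrink to ρᵢσᵢ².
True-score variance = [0.63 + 0.90] − 0.72 = 1.53 − 0.72 = 0.81.
Reliability = 0.81 / 1.28 = 0.633.

0.633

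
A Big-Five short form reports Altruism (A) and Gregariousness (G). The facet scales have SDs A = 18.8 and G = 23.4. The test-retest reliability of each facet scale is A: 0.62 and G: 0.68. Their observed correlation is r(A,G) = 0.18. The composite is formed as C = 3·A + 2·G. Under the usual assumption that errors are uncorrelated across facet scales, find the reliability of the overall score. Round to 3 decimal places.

0.698

Var(C) = 3²·18.8² + 2²·23.4² + 2·[6·18.8·23.4·0.18] = 5371.2 + 950.227 = 6321.43.
Under uncorrelated errors the observed covariances equal the true-score covariances, so only the own-variance terms attenuate.
True-score variance = [3²·18.8²·0.62 + 2²·23.4²·0.68] + 950.227 = 3461.56 + 950.227 = 4411.79.
Reliability = 4411.79 / 6321.43 = 0.698.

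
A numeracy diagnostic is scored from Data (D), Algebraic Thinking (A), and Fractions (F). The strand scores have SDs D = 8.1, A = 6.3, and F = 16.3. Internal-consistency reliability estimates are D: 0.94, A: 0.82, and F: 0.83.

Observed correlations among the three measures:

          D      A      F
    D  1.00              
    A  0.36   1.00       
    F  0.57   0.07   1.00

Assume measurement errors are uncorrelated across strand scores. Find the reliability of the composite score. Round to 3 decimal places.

Var(D+A+F) = 8.1² + 6.3² + 16.3² + 2·[8.1·6.3·0.36 + 8.1·16.3·0.57 + 6.3·16.3·0.07] = 370.99 + 201.632 = 572.622.
Because errors are independent across components, Cov(Tᵢ,Tⱼ) = Cov(Xᵢ,Xⱼ); the off-diagonal part of the true-score variance is the same as above.
True-score variance = [8.1²·0.94 + 6.3²·0.82 + 16.3²·0.83] + 201.632 = 314.742 + 201.632 = 516.374.
Reliability = 516.374 / 572.622 = 0.902.

0.902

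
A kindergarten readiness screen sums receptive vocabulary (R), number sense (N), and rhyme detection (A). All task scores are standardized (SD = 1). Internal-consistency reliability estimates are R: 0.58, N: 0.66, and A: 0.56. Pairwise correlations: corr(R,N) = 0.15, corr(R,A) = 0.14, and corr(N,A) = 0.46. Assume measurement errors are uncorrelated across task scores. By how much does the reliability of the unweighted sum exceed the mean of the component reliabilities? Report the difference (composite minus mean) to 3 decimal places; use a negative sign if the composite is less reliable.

Var(sum) = 3 + 1.5 = 4.5; true-score variance = 1.8 + 1.5 = 3.3; composite reliability = 0.7333.
Mean component reliability = 0.6000.
Difference = 0.7333 − 0.6000 = 0.133.

0.133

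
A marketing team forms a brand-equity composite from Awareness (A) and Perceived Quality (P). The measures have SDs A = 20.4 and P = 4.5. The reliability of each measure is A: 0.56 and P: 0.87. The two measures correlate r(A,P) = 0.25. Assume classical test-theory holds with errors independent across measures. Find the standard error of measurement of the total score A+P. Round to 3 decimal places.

13.629

Var(total) = 436.41 + 45.9 = 482.31.
True-score variance = 250.667 + 45.9 = 296.567, so reliability = 0.6149.
Error variance = 482.31 − 296.567 = 185.743; SEM = √185.743 = 13.629.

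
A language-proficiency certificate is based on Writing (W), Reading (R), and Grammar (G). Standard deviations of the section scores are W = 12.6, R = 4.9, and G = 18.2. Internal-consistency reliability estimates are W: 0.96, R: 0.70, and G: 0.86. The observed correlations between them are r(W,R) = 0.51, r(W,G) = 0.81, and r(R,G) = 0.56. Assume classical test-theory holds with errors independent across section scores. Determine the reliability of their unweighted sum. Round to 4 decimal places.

Var(W+R+G) = 12.6² + 4.9² + 18.2² + 2·[12.6·4.9·0.51 + 12.6·18.2·0.81 + 4.9·18.2·0.56] = 514.01 + 534.355 = 1048.36.
Under uncorrelated errors the observed covariances equal the true-score covariances, so only the own-variance terms attenuate.
True-score variance = [12.6²·0.96 + 4.9²·0.70 + 18.2²·0.86] + 534.355 = 454.083 + 534.355 = 988.438.
Reliability = 988.438 / 1048.36 = 0.9428.

0.9428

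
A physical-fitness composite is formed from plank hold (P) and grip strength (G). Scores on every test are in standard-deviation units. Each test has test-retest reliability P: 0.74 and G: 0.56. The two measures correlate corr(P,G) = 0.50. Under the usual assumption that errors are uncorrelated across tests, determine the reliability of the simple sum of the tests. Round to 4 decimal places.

0.7667

Var(P+G) = 2 + 2·[0.50] = 2 + 1 = 3.
Because errors are independent across components, Cov(Tᵢ,Tⱼ) = Cov(Xᵢ,Xⱼ); the off-diagonal part of the true-score variance is the same as above.
True-score variance = [0.74 + 0.56] + 1 = 1.3 + 1 = 2.3.
Reliability = 2.3 / 3 = 0.7667.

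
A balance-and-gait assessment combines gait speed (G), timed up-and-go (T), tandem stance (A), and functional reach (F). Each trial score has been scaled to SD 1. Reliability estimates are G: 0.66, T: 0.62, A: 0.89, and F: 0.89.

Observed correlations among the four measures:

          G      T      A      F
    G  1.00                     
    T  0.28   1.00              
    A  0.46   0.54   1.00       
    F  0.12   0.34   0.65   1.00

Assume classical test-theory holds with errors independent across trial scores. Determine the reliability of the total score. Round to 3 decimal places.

0.893

Var(G+T+A+F) = 4 + 2·[0.28 + 0.46 + 0.12 + 0.54 + 0.34 + 0.65] = 4 + 4.78 = 8.78.
With uncorrelated errors the cross-covariances are all true-score covariance, so they carry over unchanged; only the diagonal terms shrink to ρᵢσᵢ².
True-score variance = [0.66 + 0.62 + 0.89 + 0.89] + 4.78 = 3.06 + 4.78 = 7.84.
Reliability = 7.84 / 8.78 = 0.893.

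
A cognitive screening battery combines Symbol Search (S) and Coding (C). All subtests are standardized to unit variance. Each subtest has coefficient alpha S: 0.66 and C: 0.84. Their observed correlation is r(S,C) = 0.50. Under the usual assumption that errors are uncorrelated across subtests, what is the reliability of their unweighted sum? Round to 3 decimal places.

0.833

Var(S+C) = 2 + 2·[0.50] = 2 + 1 = 3.
With uncorrelated errors the cross-covariances are all true-score covariance, so they carry over unchanged; only the diagonal terms shrink to ρᵢσᵢ².
True-score variance = [0.66 + 0.84] + 1 = 1.5 + 1 = 2.5.
Reliability = 2.5 / 3 = 0.833.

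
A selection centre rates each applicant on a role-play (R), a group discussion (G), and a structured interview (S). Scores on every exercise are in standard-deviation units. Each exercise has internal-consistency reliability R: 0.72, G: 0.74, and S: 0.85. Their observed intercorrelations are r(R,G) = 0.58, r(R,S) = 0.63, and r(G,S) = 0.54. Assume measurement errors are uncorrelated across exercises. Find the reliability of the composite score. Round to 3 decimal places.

Var(R+G+S) = 3 + 2·[0.58 + 0.63 + 0.54] = 3 + 3.5 = 6.5.
Because errors are independent across components, Cov(Tᵢ,Tⱼ) = Cov(Xᵢ,Xⱼ); the off-diagonal part of the true-score variance is the same as above.
True-score variance = [0.72 + 0.74 + 0.85] + 3.5 = 2.31 + 3.5 = 5.81.
Reliability = 5.81 / 6.5 = 0.894.

0.894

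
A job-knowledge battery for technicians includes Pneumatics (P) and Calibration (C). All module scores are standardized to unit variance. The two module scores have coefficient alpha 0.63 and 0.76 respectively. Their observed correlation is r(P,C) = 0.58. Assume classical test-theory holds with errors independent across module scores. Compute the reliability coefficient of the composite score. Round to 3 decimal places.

0.807

Var(P+C) = 2 + 2·[0.58] = 2 + 1.16 = 3.16.
Under uncorrelated errors the observed covariances equal the true-score covariances, so only the own-variance terms attenuate.
True-score variance = [0.63 + 0.76] + 1.16 = 1.39 + 1.16 = 2.55.
Reliability = 2.55 / 3.16 = 0.807.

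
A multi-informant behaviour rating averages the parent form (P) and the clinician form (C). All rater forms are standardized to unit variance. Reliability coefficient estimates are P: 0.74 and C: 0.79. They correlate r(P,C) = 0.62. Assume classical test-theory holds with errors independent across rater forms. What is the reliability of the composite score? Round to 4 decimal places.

Var(P+C) = 2 + 2·[0.62] = 2 + 1.24 = 3.24.
Under uncorrelated errors the observed covariances equal the true-score covariances, so only the own-variance terms attenuate.
True-score variance = [0.74 + 0.79] + 1.24 = 1.53 + 1.24 = 2.77.
Reliability = 2.77 / 3.24 = 0.8549.

0.8549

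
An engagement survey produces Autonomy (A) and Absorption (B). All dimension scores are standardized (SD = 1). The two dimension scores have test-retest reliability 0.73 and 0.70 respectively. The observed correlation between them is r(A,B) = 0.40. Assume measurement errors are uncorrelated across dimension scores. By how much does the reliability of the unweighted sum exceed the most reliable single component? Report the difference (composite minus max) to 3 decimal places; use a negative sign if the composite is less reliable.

0.066

Var(sum) = 2 + 0.8 = 2.8; true-score variance = 1.43 + 0.8 = 2.23; composite reliability = 0.7964.
Max component reliability = 0.7300.
Difference = 0.7964 − 0.7300 = 0.066.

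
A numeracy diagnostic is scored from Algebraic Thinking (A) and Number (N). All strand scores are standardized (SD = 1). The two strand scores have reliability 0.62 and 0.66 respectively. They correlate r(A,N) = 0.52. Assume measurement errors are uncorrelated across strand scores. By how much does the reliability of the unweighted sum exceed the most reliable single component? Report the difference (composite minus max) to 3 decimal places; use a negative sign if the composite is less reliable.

Var(sum) = 2 + 1.04 = 3.04; true-score variance = 1.28 + 1.04 = 2.32; composite reliability = 0.7632.
Max component reliability = 0.6600.
Difference = 0.7632 − 0.6600 = 0.103.

0.103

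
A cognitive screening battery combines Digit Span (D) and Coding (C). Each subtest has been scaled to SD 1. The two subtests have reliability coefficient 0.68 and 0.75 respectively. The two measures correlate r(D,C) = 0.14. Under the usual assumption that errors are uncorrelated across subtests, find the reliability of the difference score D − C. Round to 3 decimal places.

Var(D−C) = 1 + 1 − 2·0.14 = 2 − 0.28 = 1.72.
Under uncorrelated errors the observed covariances equal the true-score covariances, so only the own-variance terms attenuate.
True-score variance = [0.68 + 0.75] − 0.28 = 1.43 − 0.28 = 1.15.
Reliability = 1.15 / 1.72 = 0.669.

0.669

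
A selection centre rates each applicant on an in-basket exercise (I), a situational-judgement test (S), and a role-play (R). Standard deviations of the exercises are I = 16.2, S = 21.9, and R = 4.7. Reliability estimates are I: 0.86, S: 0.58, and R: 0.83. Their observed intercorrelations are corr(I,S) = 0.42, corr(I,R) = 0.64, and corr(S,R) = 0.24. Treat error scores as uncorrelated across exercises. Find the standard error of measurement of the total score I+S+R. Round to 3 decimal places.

Var(total) = 764.14 + 444.881 = 1209.02.
True-score variance = 522.207 + 444.881 = 967.088, so reliability = 0.7999.
Error variance = 1209.02 − 967.088 = 241.933; SEM = √241.933 = 15.554.

15.554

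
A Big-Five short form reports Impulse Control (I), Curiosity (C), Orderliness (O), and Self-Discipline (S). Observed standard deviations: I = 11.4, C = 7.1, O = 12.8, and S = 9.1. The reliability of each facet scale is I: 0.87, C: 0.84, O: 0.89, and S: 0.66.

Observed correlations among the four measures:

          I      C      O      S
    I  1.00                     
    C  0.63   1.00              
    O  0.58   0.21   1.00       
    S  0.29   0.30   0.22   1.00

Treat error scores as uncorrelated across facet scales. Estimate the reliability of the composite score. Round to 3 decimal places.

Var(I+C+O+S) = 11.4² + 7.1² + 12.8² + 9.1² + 2·[11.4·7.1·0.63 + 11.4·12.8·0.58 + 11.4·9.1·0.29 + 7.1·12.8·0.21 + 7.1·9.1·0.30 + 12.8·9.1·0.22] = 427.02 + 459.608 = 886.628.
Because errors are independent across components, Cov(Tᵢ,Tⱼ) = Cov(Xᵢ,Xⱼ); the off-diagonal part of the true-score variance is the same as above.
True-score variance = [11.4²·0.87 + 7.1²·0.84 + 12.8²·0.89 + 9.1²·0.66] + 459.608 = 355.882 + 459.608 = 815.489.
Reliability = 815.489 / 886.628 = 0.920.

0.920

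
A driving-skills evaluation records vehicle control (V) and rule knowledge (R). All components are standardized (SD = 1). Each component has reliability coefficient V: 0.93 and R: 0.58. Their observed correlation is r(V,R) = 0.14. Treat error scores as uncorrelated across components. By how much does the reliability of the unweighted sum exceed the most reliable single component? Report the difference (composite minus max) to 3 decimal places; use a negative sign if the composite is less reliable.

Var(sum) = 2 + 0.28 = 2.28; true-score variance = 1.51 + 0.28 = 1.79; composite reliability = 0.7851.
Max component reliability = 0.9300.
Difference = 0.7851 − 0.9300 = -0.145.

-0.145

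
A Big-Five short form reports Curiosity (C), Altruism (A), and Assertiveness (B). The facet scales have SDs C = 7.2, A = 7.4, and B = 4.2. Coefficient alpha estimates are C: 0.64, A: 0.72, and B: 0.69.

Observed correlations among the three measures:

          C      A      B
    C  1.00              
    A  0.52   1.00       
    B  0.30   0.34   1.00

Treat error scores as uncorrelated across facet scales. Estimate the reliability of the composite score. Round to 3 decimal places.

0.820

Var(C+A+B) = 7.2² + 7.4² + 4.2² + 2·[7.2·7.4·0.52 + 7.2·4.2·0.30 + 7.4·4.2·0.34] = 124.24 + 94.6896 = 218.93.
With uncorrelated errors the cross-covariances are all true-score covariance, so they carry over unchanged; only the diagonal terms shrink to ρᵢσᵢ².
True-score variance = [7.2²·0.64 + 7.4²·0.72 + 4.2²·0.69] + 94.6896 = 84.7764 + 94.6896 = 179.466.
Reliability = 179.466 / 218.93 = 0.820.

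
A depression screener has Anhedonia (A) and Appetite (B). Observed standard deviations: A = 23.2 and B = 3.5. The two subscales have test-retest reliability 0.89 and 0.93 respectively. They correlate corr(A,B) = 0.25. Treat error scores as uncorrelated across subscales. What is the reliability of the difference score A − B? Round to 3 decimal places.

0.882

Var(A−B) = 23.2² + 3.5² − 2·23.2·3.5·0.25 = 550.49 − 40.6 = 509.89.
Under uncorrelated errors the observed covariances equal the true-score covariances, so only the own-variance terms attenuate.
True-score variance = [23.2²·0.89 + 3.5²·0.93] − 40.6 = 490.426 − 40.6 = 449.826.
Reliability = 449.826 / 509.89 = 0.882.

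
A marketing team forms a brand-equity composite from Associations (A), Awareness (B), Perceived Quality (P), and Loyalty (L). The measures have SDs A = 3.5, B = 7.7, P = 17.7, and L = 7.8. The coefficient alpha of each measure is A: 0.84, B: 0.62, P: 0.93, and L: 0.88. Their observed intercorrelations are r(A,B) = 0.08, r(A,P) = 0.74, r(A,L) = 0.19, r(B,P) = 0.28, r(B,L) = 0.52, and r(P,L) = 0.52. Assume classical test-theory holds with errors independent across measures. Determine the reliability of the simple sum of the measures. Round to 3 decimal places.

Var(A+B+P+L) = 3.5² + 7.7² + 17.7² + 7.8² + 2·[3.5·7.7·0.08 + 3.5·17.7·0.74 + 3.5·7.8·0.19 + 7.7·17.7·0.28 + 7.7·7.8·0.52 + 17.7·7.8·0.52] = 445.67 + 388.739 = 834.409.
Because errors are independent across components, Cov(Tᵢ,Tⱼ) = Cov(Xᵢ,Xⱼ); the off-diagonal part of the true-score variance is the same as above.
True-score variance = [3.5²·0.84 + 7.7²·0.62 + 17.7²·0.93 + 7.8²·0.88] + 388.739 = 391.949 + 388.739 = 780.688.
Reliability = 780.688 / 834.409 = 0.936.

0.936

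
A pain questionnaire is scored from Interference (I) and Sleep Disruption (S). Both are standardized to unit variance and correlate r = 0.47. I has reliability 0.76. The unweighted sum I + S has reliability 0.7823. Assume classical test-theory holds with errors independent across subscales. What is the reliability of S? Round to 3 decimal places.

0.600

Var(I+S) = 2 + 2·0.47 = 2.940.
True-score variance = ρ_I + ρ_S + 2·0.47, so 0.7823 = (0.76 + ρ_S + 0.94) / 2.940.
ρ_S = 0.7823·2.940 − 0.76 − 0.94 = 0.600.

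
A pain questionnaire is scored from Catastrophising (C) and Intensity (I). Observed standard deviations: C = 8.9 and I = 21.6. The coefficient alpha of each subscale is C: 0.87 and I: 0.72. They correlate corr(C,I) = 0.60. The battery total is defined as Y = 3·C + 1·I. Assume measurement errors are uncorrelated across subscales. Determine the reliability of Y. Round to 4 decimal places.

0.8807

Var(Y) = 3²·8.9² + 21.6² + 2·[3·8.9·21.6·0.60] = 1179.45 + 692.064 = 1871.51.
Because errors are independent across components, Cov(Tᵢ,Tⱼ) = Cov(Xᵢ,Xⱼ); the off-diagonal part of the true-score variance is the same as above.
True-score variance = [3²·8.9²·0.87 + 21.6²·0.72] + 692.064 = 956.138 + 692.064 = 1648.2.
Reliability = 1648.2 / 1871.51 = 0.8807.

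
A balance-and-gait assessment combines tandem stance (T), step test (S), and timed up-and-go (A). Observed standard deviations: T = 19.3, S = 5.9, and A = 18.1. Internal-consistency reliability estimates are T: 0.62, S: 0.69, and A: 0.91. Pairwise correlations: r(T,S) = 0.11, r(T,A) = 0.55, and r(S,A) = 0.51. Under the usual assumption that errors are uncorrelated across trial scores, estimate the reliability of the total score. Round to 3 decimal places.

Var(T+S+A) = 19.3² + 5.9² + 18.1² + 2·[19.3·5.9·0.11 + 19.3·18.1·0.55 + 5.9·18.1·0.51] = 734.91 + 518.24 = 1253.15.
Because errors are independent across components, Cov(Tᵢ,Tⱼ) = Cov(Xᵢ,Xⱼ); the off-diagonal part of the true-score variance is the same as above.
True-score variance = [19.3²·0.62 + 5.9²·0.69 + 18.1²·0.91] + 518.24 = 553.088 + 518.24 = 1071.33.
Reliability = 1071.33 / 1253.15 = 0.855.

0.855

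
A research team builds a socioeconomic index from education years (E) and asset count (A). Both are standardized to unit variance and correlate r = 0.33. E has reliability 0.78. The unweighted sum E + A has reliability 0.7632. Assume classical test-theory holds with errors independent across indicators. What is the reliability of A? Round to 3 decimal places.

Var(E+A) = 2 + 2·0.33 = 2.660.
True-score variance = ρ_E + ρ_A + 2·0.33, so 0.7632 = (0.78 + ρ_A + 0.66) / 2.660.
ρ_A = 0.7632·2.660 − 0.78 − 0.66 = 0.590.

0.590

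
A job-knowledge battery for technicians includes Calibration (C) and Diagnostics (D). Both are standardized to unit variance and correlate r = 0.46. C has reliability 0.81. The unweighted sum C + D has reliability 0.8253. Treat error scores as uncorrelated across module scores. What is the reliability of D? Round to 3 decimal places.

Var(C+D) = 2 + 2·0.46 = 2.920.
True-score variance = ρ_C + ρ_D + 2·0.46, so 0.8253 = (0.81 + ρ_D + 0.92) / 2.920.
ρ_D = 0.8253·2.920 − 0.81 − 0.92 = 0.680.

0.680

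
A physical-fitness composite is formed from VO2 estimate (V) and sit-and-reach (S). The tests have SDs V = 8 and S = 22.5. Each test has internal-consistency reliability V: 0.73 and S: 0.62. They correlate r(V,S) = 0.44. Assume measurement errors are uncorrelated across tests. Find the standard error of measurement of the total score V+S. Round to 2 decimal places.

14.48

Var(total) = 570.25 + 158.4 = 728.65.
True-score variance = 360.595 + 158.4 = 518.995, so reliability = 0.7123.
Error variance = 728.65 − 518.995 = 209.655; SEM = √209.655 = 14.48.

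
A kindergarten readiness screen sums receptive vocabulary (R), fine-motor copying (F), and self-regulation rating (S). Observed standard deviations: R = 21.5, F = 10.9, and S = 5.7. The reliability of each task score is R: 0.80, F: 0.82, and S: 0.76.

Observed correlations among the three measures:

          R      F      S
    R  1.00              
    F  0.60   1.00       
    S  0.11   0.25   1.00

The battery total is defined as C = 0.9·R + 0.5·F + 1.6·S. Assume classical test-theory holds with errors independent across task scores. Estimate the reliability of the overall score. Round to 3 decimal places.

Var(C) = 0.9²·21.5² + 0.5²·10.9² + 1.6²·5.7² + 2·[0.45·21.5·10.9·0.60 + 1.44·21.5·5.7·0.11 + 0.8·10.9·5.7·0.25] = 487.299 + 190.225 = 677.524.
Because errors are independent across components, Cov(Tᵢ,Tⱼ) = Cov(Xᵢ,Xⱼ); the off-diagonal part of the true-score variance is the same as above.
True-score variance = [0.9²·21.5²·0.80 + 0.5²·10.9²·0.82 + 1.6²·5.7²·0.76] + 190.225 = 387.107 + 190.225 = 577.331.
Reliability = 577.331 / 677.524 = 0.852.

0.852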